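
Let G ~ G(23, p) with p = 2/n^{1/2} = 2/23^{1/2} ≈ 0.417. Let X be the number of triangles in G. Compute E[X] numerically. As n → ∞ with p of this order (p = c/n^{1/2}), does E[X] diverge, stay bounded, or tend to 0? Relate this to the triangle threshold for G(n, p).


Number of potential triangles: C(23, 3) = 1771.
Each occurs with probability p³ ≈ (0.417)³ ≈ 7.252675e-02.
By linearity: E[X] = C(23, 3)·p³ ≈ 1771 · 7.252675e-02 ≈ 128.4449.
Since α = 1/2 < 1, p = c/n^{1/2} ≫ 1/n is above the triangle threshold p ~ 1/n. Asymptotically E[X] ~ (c³/6)·n^{3(1−α)} = (2³/6)·n^{1.5} → ∞; triangles are abundant w.h.p.

E[X] ≈ 128.4449; in regime p = Θ(1/n^{1/2}) E[X] diverges (above the triangle threshold p ~ 1/n).


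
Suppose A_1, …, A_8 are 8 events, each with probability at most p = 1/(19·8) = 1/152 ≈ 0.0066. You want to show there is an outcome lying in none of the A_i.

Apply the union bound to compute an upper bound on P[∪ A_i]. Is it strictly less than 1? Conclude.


Union bound: P[∪_{i=1}^{8} A_i] ≤ Σ_i P[A_i] ≤ 8·p = 8·(1/152) = 1/19.
Numerically: 1/19 ≈ 0.0526.
Is 1/19 < 1? YES.
Since P[∪ A_i] ≤ 1/19 < 1, the complement has P[∩ A_i^c] ≥ 1 − 1/19 = 18/19 > 0, so some outcome avoids every A_i.

8·p = 1/19 ≈ 0.0526; existence CERTIFIED by the union bound.


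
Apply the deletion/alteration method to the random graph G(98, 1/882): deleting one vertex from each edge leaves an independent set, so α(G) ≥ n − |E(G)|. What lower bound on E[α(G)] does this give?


E[|E(G)|] = C(98, 2)·p = 4753 · (1/882) = 97/18.
E[α(G)] ≥ n − E[|E(G)|] = 98 − 97/18 = 1667/18.
Numerically: ≈ 92.611.
(This is only a lower bound; the true E[α(G)] may be larger.)

E[α(G)] ≥ 1667/18 ≈ 92.611.


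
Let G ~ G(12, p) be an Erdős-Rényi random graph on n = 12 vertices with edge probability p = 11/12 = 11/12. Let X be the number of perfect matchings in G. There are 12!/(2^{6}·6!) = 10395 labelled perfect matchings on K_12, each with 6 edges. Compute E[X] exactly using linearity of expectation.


K_12 has 12!/(2^{6}·6!) = 10395 labelled perfect matchings.
For each such perfect matching H, let X_H = 1 if all 6 edges of H are present in G. Then P[X_H = 1] = p^{6} = (11/12)^{6} = 1771561/2985984.
By linearity of expectation: E[X] = Σ_H E[X_H] = 10395 · p^{6} = 10395 · 1771561/2985984 = 682050985/110592.
Numerically: E[X] ≈ 6.17e+03.

E[X] = 10395 · (11/12)^{6} = 682050985/110592 ≈ 6.17e+03.


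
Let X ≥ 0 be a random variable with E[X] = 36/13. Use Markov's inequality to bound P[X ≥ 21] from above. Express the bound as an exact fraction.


μ = E[X] = 36/13, a = 21.
Markov: P[X ≥ 21] ≤ μ/a = (36/13)/21 = 12/91.
Numerically: ≈ 0.1319.
(Since a = 21 > μ = 2.7692, the bound 12/91 is < 1 and informative.)

P[X ≥ 21] ≤ 12/91 ≈ 0.1319.


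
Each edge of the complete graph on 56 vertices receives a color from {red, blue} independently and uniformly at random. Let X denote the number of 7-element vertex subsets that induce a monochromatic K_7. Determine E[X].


Let X = Σ_S X_S over the C(56, 7) = 231917400 subsets S of size 7, where X_S = 1 if the K_7 on S is monochromatic.
For a fixed S, the K_7 on S has C(7, 2) = 21 edges. P[all 21 edges red] = (1/2)^21, and likewise for blue, so P[monochromatic] = 2·(1/2)^21 = 2^{1 − 21} = 1/1048576.
By linearity: E[X] = C(56, 7) · 2^{1 − 21} = 231917400 · 1/1048576 = 28989675/131072.
Numerically: E[X] ≈ 221.174.

E[X] = C(56,7)·2^(1−C(7,2)) = 28989675/131072 ≈ 221.174.


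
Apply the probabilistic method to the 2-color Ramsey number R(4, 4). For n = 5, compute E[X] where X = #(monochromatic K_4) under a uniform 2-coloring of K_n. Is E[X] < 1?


E[X] = C(5, 4) · 2^{1 − 6} = 5 · 2^{−5} = 5/32.
As a reduced fraction: E[X] = 5/32 ≈ 0.1562500.
Is E[X] < 1? YES.
Since E[X] < 1, there exists a 2-coloring of K_{5} with no monochromatic K_4; hence R(4, 4) > 5.

E[X] = 5/32 ≈ 0.1562500; E[X] < 1, so R(4, 4) > 5.


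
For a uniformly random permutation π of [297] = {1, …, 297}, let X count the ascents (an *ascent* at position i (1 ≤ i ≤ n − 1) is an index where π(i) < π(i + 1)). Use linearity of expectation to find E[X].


Write X = Σ X_I over i = 1, …, 296, with X_I the indicator of one ascent.
There are 296 indicators.
For each fixed i, the pair (π(i), π(i+1)) is a uniformly random ordered pair of distinct values from {1, …, 297}; by symmetry P[π(i) < π(i+1)] = 1/2.
By linearity: E[X] = 296 · (1/2) = (297 − 1) · (1/2) = 148 ≈ 148.000000.

E[X] = 148 = 148.000000.


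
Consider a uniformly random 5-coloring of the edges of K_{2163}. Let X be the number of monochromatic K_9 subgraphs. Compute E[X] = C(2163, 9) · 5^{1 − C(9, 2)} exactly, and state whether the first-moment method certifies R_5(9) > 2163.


E[X] = C(2163, 9) · 5^{1 − 36} = 2808716806866462450348390 · 5^{−35} = 2808716806866462450348390/2910383045673370361328125.
As a reduced fraction: E[X] = 561743361373292490069678/582076609134674072265625 ≈ 0.965068.
Is E[X] < 1? YES.
Since E[X] < 1, there exists a 5-coloring of K_{2163} with no monochromatic K_9; hence R_5(9) > 2163.

E[X] = 561743361373292490069678/582076609134674072265625 ≈ 0.965068; E[X] < 1, so R_5(9) > 2163.


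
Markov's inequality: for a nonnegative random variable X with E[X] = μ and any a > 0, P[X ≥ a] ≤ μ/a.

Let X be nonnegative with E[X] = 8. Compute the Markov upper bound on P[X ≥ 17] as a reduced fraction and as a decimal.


μ = E[X] = 8, a = 17.
Markov: P[X ≥ 17] ≤ μ/a = (8)/17 = 8/17.
Numerically: ≈ 0.471.
(Since a = 17 > μ = 8.000, the bound 8/17 is < 1 and informative.)

P[X ≥ 17] ≤ 8/17 ≈ 0.471.


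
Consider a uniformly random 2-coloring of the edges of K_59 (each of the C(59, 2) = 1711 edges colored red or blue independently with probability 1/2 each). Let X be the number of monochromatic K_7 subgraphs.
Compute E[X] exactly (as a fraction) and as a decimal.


Let X = Σ_S X_S over the C(59, 7) = 341149446 subsets S of size 7, where X_S = 1 if the K_7 on S is monochromatic.
For a fixed S, the K_7 on S has C(7, 2) = 21 edges. P[all 21 edges red] = (1/2)^21, and likewise for blue, so P[monochromatic] = 2·(1/2)^21 = 2^{1 − 21} = 1/1048576.
Summing: E[X] = C(59, 7) · 2^{1 − 21} = 341149446 · 1/1048576 = 170574723/524288.
Numerically: E[X] ≈ 325.345465.

E[X] = C(59,7)·2^(1−C(7,2)) = 170574723/524288 ≈ 325.345465.


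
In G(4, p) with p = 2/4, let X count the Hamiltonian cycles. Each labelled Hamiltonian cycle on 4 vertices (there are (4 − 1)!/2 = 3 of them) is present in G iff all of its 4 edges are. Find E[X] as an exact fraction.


K_4 has (4 − 1)!/2 = 3 labelled Hamiltonian cycles.
For each such Hamiltonian cycle H, let X_H = 1 if all 4 edges of H are present in G. Then P[X_H = 1] = p^{4} = (1/2)^{4} = 1/16.
Summing the indicators: E[X] = Σ_H E[X_H] = 3 · p^{4} = 3 · 1/16 = 3/16.
Numerically: E[X] ≈ 0.1875.

E[X] = 3 · (1/2)^{4} = 3/16 ≈ 0.1875.


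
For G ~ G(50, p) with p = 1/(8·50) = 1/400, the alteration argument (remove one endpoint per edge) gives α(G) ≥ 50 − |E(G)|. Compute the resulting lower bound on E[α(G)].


E[|E(G)|] = C(50, 2)·p = 1225 · (1/400) = 49/16.
E[α(G)] ≥ n − E[|E(G)|] = 50 − 49/16 = 751/16.
Numerically: ≈ 46.938.
(This is only a lower bound; the true E[α(G)] may be larger.)

E[α(G)] ≥ 751/16 ≈ 46.938.


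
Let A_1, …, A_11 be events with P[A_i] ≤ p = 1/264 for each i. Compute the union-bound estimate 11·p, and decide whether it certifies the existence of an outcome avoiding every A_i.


Union bound: P[∪_{i=1}^{11} A_i] ≤ Σ_i P[A_i] ≤ 11·p = 11·(1/264) = 1/24.
Numerically: 1/24 ≈ 0.041667.
Is 1/24 < 1? YES.
Since P[∪ A_i] ≤ 1/24 < 1, the complement has P[∩ A_i^c] ≥ 1 − 1/24 = 23/24 > 0, so some outcome avoids every A_i.

11·p = 1/24 ≈ 0.041667; existence CERTIFIED by the union bound.


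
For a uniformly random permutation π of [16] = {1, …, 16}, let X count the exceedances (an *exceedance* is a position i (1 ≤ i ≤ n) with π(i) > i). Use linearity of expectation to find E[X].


Write X = Σ_{i=1}^{16} X_i, where X_i = 1_{π(i) > i}.
For each fixed i, π(i) is uniform over {1, …, 16} (marginal of a uniform permutation), so P[π(i) > i] = (n − i)/n. Summing: Σ_{i=1}^{16} (n − i)/n = (0 + 1 + … + 15)/16 = 16(16 − 1)/(2·16) = (16 − 1)/2.
Hence E[X] = Σ_{i=1}^{16} (16 − i)/16 = 15/2 ≈ 7.500000.

E[X] = 15/2 = 7.500000.


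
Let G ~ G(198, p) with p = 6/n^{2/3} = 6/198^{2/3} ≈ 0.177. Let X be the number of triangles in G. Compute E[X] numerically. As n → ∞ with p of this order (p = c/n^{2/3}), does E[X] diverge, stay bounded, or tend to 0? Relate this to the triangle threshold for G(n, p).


Number of potential triangles: C(198, 3) = 1274196.
Each occurs with probability p³ ≈ (0.177)³ ≈ 5.50964e-03.
By linearity: E[X] = C(198, 3)·p³ ≈ 1274196 · 5.50964e-03 ≈ 7020.364.
Since α = 2/3 < 1, p = c/n^{2/3} ≫ 1/n is above the triangle threshold p ~ 1/n. Asymptotically E[X] ~ (c³/6)·n^{3(1−α)} = (6³/6)·n^{1} → ∞; triangles are abundant w.h.p.

E[X] ≈ 7020.364; in regime p = Θ(1/n^{2/3}) E[X] diverges (above the triangle threshold p ~ 1/n).


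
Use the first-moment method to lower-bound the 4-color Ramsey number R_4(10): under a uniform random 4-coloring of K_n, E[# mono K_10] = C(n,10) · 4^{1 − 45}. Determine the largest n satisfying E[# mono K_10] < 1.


We need C(n, 10) · 4^{1 − 45} < 1, i.e. C(n, 10) < 4^{45 − 1} = 309485009821345068724781056.
Check values of n near the boundary:
  n = 2018: C(2018, 10) = 301820606687612220663963508; 301820606687612220663963508 < 309485009821345068724781056? YES
  n = 2019: C(2019, 10) = 303322949179835278009229628; 303322949179835278009229628 < 309485009821345068724781056? YES
  n = 2020: C(2020, 10) = 304832018578739931133653656; 304832018578739931133653656 < 309485009821345068724781056? YES
  n = 2021: C(2021, 10) = 306347841644770462864800616; 306347841644770462864800616 < 309485009821345068724781056? YES
  n = 2022: C(2022, 10) = 307870445231474093395937796; 307870445231474093395937796 < 309485009821345068724781056? YES
  n = 2023: C(2023, 10) = 309399856285778485315440716; 309399856285778485315440716 < 309485009821345068724781056? YES
  n = 2024: C(2024, 10) = 310936101848269937576192656; 310936101848269937576192656 < 309485009821345068724781056? NO
The largest n with C(n, 10) < 309485009821345068724781056 is n = 2023 (where E[X] = 77349964071444621328860179/77371252455336267181195264 ≈ 0.9997249). Hence R_4(10) > 2023, i.e. R_4(10) ≥ 2024.

Largest n = 2023; hence R_4(10) > 2023.


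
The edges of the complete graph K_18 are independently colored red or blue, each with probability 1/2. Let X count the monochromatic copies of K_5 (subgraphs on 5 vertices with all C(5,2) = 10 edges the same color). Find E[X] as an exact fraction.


Let X = Σ_S X_S over the C(18, 5) = 8568 subsets S of size 5, where X_S = 1 if the K_5 on S is monochromatic.
For a fixed S, the K_5 on S has C(5, 2) = 10 edges. P[all 10 edges red] = (1/2)^10, and likewise for blue, so P[monochromatic] = 2·(1/2)^10 = 2^{1 − 10} = 1/512.
By linearity: E[X] = C(18, 5) · 2^{1 − 10} = 8568 · 1/512 = 1071/64.
Numerically: E[X] ≈ 16.734375.

E[X] = C(18,5)·2^(1−C(5,2)) = 1071/64 ≈ 16.734375.


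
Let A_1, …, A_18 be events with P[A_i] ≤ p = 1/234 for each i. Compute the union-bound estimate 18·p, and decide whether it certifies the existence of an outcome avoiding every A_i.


Union bound: P[∪_{i=1}^{18} A_i] ≤ Σ_i P[A_i] ≤ 18·p = 18·(1/234) = 1/13.
Numerically: 1/13 ≈ 0.077.
Is 1/13 < 1? YES.
Since P[∪ A_i] ≤ 1/13 < 1, the complement has P[∩ A_i^c] ≥ 1 − 1/13 = 12/13 > 0, so some outcome avoids every A_i.

18·p = 1/13 ≈ 0.077; existence CERTIFIED by the union bound.


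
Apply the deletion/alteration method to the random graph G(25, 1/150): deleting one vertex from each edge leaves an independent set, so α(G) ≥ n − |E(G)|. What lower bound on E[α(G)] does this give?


E[|E(G)|] = C(25, 2)·p = 300 · (1/150) = 2.
E[α(G)] ≥ n − E[|E(G)|] = 25 − 2 = 23.
Numerically: ≈ 23.00000.
(This is only a lower bound; the true E[α(G)] may be larger.)

E[α(G)] ≥ 23 ≈ 23.00000.


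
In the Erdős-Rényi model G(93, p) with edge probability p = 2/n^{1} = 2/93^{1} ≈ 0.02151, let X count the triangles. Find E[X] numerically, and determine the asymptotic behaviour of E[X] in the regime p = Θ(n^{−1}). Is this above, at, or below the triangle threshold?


Number of potential triangles: C(93, 3) = 129766.
Each occurs with probability p³ ≈ (0.02151)³ ≈ 9.945833e-06.
By linearity: E[X] = C(93, 3)·p³ ≈ 129766 · 9.945833e-06 ≈ 1.2906.
Here α = 1, so p = 2/n is exactly at the triangle threshold p ~ 1/n. Asymptotically E[X] → c³/6 = 2³/6 = 4/3 ≈ 1.3333, a bounded constant. In this regime the triangle count is asymptotically Poisson(c³/6).

E[X] ≈ 1.2906; in regime p = Θ(1/n^{1}) E[X] stays bounded (at the triangle threshold p ~ 1/n).


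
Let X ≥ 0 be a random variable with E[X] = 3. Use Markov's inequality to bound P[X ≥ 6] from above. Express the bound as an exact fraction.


μ = E[X] = 3, a = 6.
Markov: P[X ≥ 6] ≤ μ/a = (3)/6 = 1/2.
Numerically: ≈ 0.50000.
(Since a = 6 > μ = 3.00000, the bound 1/2 is < 1 and informative.)

P[X ≥ 6] ≤ 1/2 ≈ 0.50000.


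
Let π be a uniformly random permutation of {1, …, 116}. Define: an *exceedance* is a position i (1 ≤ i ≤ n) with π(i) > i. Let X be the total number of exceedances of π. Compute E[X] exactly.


Write X = Σ_{i=1}^{116} X_i, where X_i = 1_{π(i) > i}.
For each fixed i, π(i) is uniform over {1, …, 116} (marginal of a uniform permutation), so P[π(i) > i] = (n − i)/n. Summing: Σ_{i=1}^{116} (n − i)/n = (0 + 1 + … + 115)/116 = 116(116 − 1)/(2·116) = (116 − 1)/2.
Hence E[X] = Σ_{i=1}^{116} (116 − i)/116 = 115/2 ≈ 57.50000.

E[X] = 115/2 = 57.50000.


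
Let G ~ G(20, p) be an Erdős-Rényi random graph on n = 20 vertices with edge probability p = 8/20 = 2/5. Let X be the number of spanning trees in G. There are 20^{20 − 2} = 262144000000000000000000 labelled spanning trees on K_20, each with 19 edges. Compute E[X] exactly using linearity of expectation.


K_20 has 20^{20 − 2} = 262144000000000000000000 labelled spanning trees.
For each such spanning tree H, let X_H = 1 if all 19 edges of H are present in G. Then P[X_H = 1] = p^{19} = (2/5)^{19} = 524288/19073486328125.
By linearity: E[X] = Σ_H E[X_H] = 262144000000000000000000 · p^{19} = 262144000000000000000000 · 524288/19073486328125 = 36028797018963968/5.
Numerically: E[X] ≈ 7.2058e+15.

E[X] = 262144000000000000000000 · (2/5)^{19} = 36028797018963968/5 ≈ 7.2058e+15.


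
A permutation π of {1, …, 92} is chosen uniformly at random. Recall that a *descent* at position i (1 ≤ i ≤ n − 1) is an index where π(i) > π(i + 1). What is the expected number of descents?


Write X = Σ X_I over i = 1, …, 91, with X_I the indicator of one descent.
There are 91 indicators.
For each fixed i, the pair (π(i), π(i+1)) is a uniformly random ordered pair of distinct values from {1, …, 92}; by symmetry P[π(i) > π(i+1)] = 1/2.
By linearity: E[X] = 91 · (1/2) = (92 − 1) · (1/2) = 91/2 ≈ 45.500000.

E[X] = 91/2 = 45.500000.


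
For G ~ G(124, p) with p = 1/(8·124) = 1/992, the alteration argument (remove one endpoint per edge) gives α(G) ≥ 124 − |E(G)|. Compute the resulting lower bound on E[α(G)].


E[|E(G)|] = C(124, 2)·p = 7626 · (1/992) = 123/16.
E[α(G)] ≥ n − E[|E(G)|] = 124 − 123/16 = 1861/16.
Numerically: ≈ 116.3125.
(This is only a lower bound; the true E[α(G)] may be larger.)

E[α(G)] ≥ 1861/16 ≈ 116.3125.


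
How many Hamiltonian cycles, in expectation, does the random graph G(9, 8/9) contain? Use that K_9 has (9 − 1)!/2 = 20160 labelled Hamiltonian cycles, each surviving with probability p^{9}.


K_9 has (9 − 1)!/2 = 20160 labelled Hamiltonian cycles.
For each such Hamiltonian cycle H, let X_H = 1 if all 9 edges of H are present in G. Then P[X_H = 1] = p^{9} = (8/9)^{9} = 134217728/387420489.
Summing the indicators: E[X] = Σ_H E[X_H] = 20160 · p^{9} = 20160 · 134217728/387420489 = 300647710720/43046721.
Numerically: E[X] ≈ 6.98e+03.

E[X] = 20160 · (8/9)^{9} = 300647710720/43046721 ≈ 6.98e+03.


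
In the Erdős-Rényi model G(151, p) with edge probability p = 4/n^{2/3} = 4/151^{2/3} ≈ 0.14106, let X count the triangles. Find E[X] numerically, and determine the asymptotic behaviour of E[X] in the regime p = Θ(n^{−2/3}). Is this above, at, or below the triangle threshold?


Number of potential triangles: C(151, 3) = 562475.
Each occurs with probability p³ ≈ (0.14106)³ ≈ 2.8068944e-03.
By linearity: E[X] = C(151, 3)·p³ ≈ 562475 · 2.8068944e-03 ≈ 1578.80795.
Since α = 2/3 < 1, p = c/n^{2/3} ≫ 1/n is above the triangle threshold p ~ 1/n. Asymptotically E[X] ~ (c³/6)·n^{3(1−α)} = (4³/6)·n^{1} → ∞; triangles are abundant w.h.p.

E[X] ≈ 1578.80795; in regime p = Θ(1/n^{2/3}) E[X] diverges (above the triangle threshold p ~ 1/n).


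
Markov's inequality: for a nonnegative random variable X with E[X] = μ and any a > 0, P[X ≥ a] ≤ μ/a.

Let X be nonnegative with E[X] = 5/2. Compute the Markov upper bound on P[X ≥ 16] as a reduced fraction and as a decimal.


μ = E[X] = 5/2, a = 16.
Markov: P[X ≥ 16] ≤ μ/a = (5/2)/16 = 5/32.
Numerically: ≈ 0.1562.
(Since a = 16 > μ = 2.5000, the bound 5/32 is < 1 and informative.)

P[X ≥ 16] ≤ 5/32 ≈ 0.1562.


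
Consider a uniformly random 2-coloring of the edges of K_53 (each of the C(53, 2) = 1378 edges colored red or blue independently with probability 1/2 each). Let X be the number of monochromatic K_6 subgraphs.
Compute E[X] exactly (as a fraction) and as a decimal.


Let X = Σ_S X_S over the C(53, 6) = 22957480 subsets S of size 6, where X_S = 1 if the K_6 on S is monochromatic.
For a fixed S, the K_6 on S has C(6, 2) = 15 edges. P[all 15 edges red] = (1/2)^15, and likewise for blue, so P[monochromatic] = 2·(1/2)^15 = 2^{1 − 15} = 1/16384.
By linearity of expectation: E[X] = C(53, 6) · 2^{1 − 15} = 22957480 · 1/16384 = 2869685/2048.
Numerically: E[X] ≈ 1401.2134.

E[X] = C(53,6)·2^(1−C(6,2)) = 2869685/2048 ≈ 1401.2134.


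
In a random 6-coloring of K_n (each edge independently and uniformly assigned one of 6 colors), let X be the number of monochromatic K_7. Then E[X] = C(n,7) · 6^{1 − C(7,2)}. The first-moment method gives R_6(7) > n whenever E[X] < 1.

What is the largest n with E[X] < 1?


We need C(n, 7) · 6^{1 − 21} < 1, i.e. C(n, 7) < 6^{21 − 1} = 3656158440062976.
Check values of n near the boundary:
  n = 563: C(563, 7) = 3426622515769596; 3426622515769596 < 3656158440062976? YES
  n = 564: C(564, 7) = 3469685994423792; 3469685994423792 < 3656158440062976? YES
  n = 565: C(565, 7) = 3513212521235560; 3513212521235560 < 3656158440062976? YES
  n = 566: C(566, 7) = 3557206237959440; 3557206237959440 < 3656158440062976? YES
  n = 567: C(567, 7) = 3601671315933933; 3601671315933933 < 3656158440062976? YES
  n = 568: C(568, 7) = 3646611956239704; 3646611956239704 < 3656158440062976? YES
  n = 569: C(569, 7) = 3692032389858348; 3692032389858348 < 3656158440062976? NO
The largest n with C(n, 7) < 3656158440062976 is n = 568 (where E[X] = 16882462760369/16926659444736 ≈ 0.9973889). Hence R_6(7) > 568, i.e. R_6(7) ≥ 569.

Largest n = 568; hence R_6(7) > 568.


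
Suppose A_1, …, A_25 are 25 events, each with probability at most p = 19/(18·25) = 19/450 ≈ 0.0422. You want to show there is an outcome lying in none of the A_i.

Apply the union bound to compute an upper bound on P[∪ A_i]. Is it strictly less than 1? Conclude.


Union bound: P[∪_{i=1}^{25} A_i] ≤ Σ_i P[A_i] ≤ 25·p = 25·(19/450) = 19/18.
Numerically: 19/18 ≈ 1.0556.
Is 19/18 < 1? NO.
Since the bound 19/18 is ≥ 1, the union bound is uninformative here; it does NOT by itself certify existence.

25·p = 19/18 ≈ 1.0556; existence NOT certified by the union bound.


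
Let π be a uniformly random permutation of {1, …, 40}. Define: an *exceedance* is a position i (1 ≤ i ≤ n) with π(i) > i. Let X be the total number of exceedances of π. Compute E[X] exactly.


Write X = Σ_{i=1}^{40} X_i, where X_i = 1_{π(i) > i}.
For each fixed i, π(i) is uniform over {1, …, 40} (marginal of a uniform permutation), so P[π(i) > i] = (n − i)/n. Summing: Σ_{i=1}^{40} (n − i)/n = (0 + 1 + … + 39)/40 = 40(40 − 1)/(2·40) = (40 − 1)/2.
Hence E[X] = Σ_{i=1}^{40} (40 − i)/40 = 39/2 ≈ 19.5000.

E[X] = 39/2 = 19.5000.


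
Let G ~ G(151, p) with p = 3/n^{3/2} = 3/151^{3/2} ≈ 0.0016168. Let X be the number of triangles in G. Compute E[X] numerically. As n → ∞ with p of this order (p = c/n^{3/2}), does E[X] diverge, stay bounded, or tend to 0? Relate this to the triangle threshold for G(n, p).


Number of potential triangles: C(151, 3) = 562475.
Each occurs with probability p³ ≈ (0.0016168)³ ≈ 4.22636987e-09.
By linearity: E[X] = C(151, 3)·p³ ≈ 562475 · 4.22636987e-09 ≈ 0.002377.
Since α = 3/2 > 1, p = c/n^{3/2} = o(1/n) is below the triangle threshold p ~ 1/n. Asymptotically E[X] ~ (c³/6)·n^{3(1−α)} = (3³/6)·n^{-1.5} → 0, so by Markov's inequality G has no triangles w.h.p.

E[X] ≈ 0.002377; in regime p = Θ(1/n^{3/2}) E[X] tends to 0 (below the triangle threshold p ~ 1/n).


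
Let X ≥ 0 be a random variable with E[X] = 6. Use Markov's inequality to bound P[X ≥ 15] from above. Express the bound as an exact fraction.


μ = E[X] = 6, a = 15.
Markov: P[X ≥ 15] ≤ μ/a = (6)/15 = 2/5.
Numerically: ≈ 0.40000.
(Since a = 15 > μ = 6.00000, the bound 2/5 is < 1 and informative.)

P[X ≥ 15] ≤ 2/5 ≈ 0.40000.


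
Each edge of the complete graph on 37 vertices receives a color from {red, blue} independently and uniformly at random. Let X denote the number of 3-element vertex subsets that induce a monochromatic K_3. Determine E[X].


Let X = Σ_S X_S over the C(37, 3) = 7770 subsets S of size 3, where X_S = 1 if the K_3 on S is monochromatic.
For a fixed S, the K_3 on S has C(3, 2) = 3 edges. P[all 3 edges red] = (1/2)^3, and likewise for blue, so P[monochromatic] = 2·(1/2)^3 = 2^{1 − 3} = 1/4.
By linearity: E[X] = C(37, 3) · 2^{1 − 3} = 7770 · 1/4 = 3885/2.
Numerically: E[X] ≈ 1942.500000.

E[X] = C(37,3)·2^(1−C(3,2)) = 3885/2 ≈ 1942.500000.


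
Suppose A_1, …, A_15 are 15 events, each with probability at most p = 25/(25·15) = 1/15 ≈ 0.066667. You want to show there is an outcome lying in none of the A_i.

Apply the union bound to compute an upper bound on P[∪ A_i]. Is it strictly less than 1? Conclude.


Union bound: P[∪_{i=1}^{15} A_i] ≤ Σ_i P[A_i] ≤ 15·p = 15·(1/15) = 1.
Numerically: 1 ≈ 1.000000.
Is 1 < 1? NO.
Since the bound 1 is ≥ 1, the union bound is uninformative here; it does NOT by itself certify existence.

15·p = 1 ≈ 1.000000; existence NOT certified by the union bound.


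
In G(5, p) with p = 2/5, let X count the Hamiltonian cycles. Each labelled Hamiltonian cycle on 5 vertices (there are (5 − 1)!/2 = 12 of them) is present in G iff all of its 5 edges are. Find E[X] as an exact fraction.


K_5 has (5 − 1)!/2 = 12 labelled Hamiltonian cycles.
For each such Hamiltonian cycle H, let X_H = 1 if all 5 edges of H are present in G. Then P[X_H = 1] = p^{5} = (2/5)^{5} = 32/3125.
Summing the indicators: E[X] = Σ_H E[X_H] = 12 · p^{5} = 12 · 32/3125 = 384/3125.
Numerically: E[X] ≈ 0.1229.

E[X] = 12 · (2/5)^{5} = 384/3125 ≈ 0.1229.


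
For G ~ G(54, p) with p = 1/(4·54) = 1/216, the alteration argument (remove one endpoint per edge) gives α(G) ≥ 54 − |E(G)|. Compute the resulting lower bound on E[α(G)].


E[|E(G)|] = C(54, 2)·p = 1431 · (1/216) = 53/8.
E[α(G)] ≥ n − E[|E(G)|] = 54 − 53/8 = 379/8.
Numerically: ≈ 47.37500.
(This is only a lower bound; the true E[α(G)] may be larger.)

E[α(G)] ≥ 379/8 ≈ 47.37500.


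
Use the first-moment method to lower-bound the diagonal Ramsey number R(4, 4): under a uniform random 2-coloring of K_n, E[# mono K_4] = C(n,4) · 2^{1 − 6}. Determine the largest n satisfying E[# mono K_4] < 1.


We need C(n, 4) · 2^{1 − 6} < 1, i.e. C(n, 4) < 2^{6 − 1} = 32.
Check values of n near the boundary:
  n = 4: C(4, 4) = 1; 1 < 32? YES
  n = 5: C(5, 4) = 5; 5 < 32? YES
  n = 6: C(6, 4) = 15; 15 < 32? YES
  n = 7: C(7, 4) = 35; 35 < 32? NO
  n = 8: C(8, 4) = 70; 70 < 32? NO
The largest n with C(n, 4) < 32 is n = 6 (where E[X] = 15/32 ≈ 0.4687500). Hence R(4, 4) > 6, i.e. R(4, 4) ≥ 7.

Largest n = 6; hence R(4, 4) > 6.


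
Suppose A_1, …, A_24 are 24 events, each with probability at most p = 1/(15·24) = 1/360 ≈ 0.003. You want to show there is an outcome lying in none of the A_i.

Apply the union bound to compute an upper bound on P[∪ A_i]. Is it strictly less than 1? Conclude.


Union bound: P[∪_{i=1}^{24} A_i] ≤ Σ_i P[A_i] ≤ 24·p = 24·(1/360) = 1/15.
Numerically: 1/15 ≈ 0.067.
Is 1/15 < 1? YES.
Since P[∪ A_i] ≤ 1/15 < 1, the complement has P[∩ A_i^c] ≥ 1 − 1/15 = 14/15 > 0, so some outcome avoids every A_i.

24·p = 1/15 ≈ 0.067; existence CERTIFIED by the union bound.


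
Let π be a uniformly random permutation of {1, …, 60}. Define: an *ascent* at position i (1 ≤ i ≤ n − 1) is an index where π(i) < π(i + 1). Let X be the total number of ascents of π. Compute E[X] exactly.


Write X = Σ X_I over i = 1, …, 59, with X_I the indicator of one ascent.
There are 59 indicators.
For each fixed i, the pair (π(i), π(i+1)) is a uniformly random ordered pair of distinct values from {1, …, 60}; by symmetry P[π(i) < π(i+1)] = 1/2.
By linearity: E[X] = 59 · (1/2) = (60 − 1) · (1/2) = 59/2 ≈ 29.500000.

E[X] = 59/2 = 29.500000.


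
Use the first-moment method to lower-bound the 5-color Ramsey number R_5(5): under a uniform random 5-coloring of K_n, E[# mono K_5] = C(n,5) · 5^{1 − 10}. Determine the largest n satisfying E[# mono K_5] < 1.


We need C(n, 5) · 5^{1 − 10} < 1, i.e. C(n, 5) < 5^{10 − 1} = 1953125.
Check values of n near the boundary:
  n = 44: C(44, 5) = 1086008; 1086008 < 1953125? YES
  n = 45: C(45, 5) = 1221759; 1221759 < 1953125? YES
  n = 46: C(46, 5) = 1370754; 1370754 < 1953125? YES
  n = 47: C(47, 5) = 1533939; 1533939 < 1953125? YES
  n = 48: C(48, 5) = 1712304; 1712304 < 1953125? YES
  n = 49: C(49, 5) = 1906884; 1906884 < 1953125? YES
  n = 50: C(50, 5) = 2118760; 2118760 < 1953125? NO
  n = 51: C(51, 5) = 2349060; 2349060 < 1953125? NO
The largest n with C(n, 5) < 1953125 is n = 49 (where E[X] = 1906884/1953125 ≈ 0.9763246). Hence R_5(5) > 49, i.e. R_5(5) ≥ 50.

Largest n = 49; hence R_5(5) > 49.


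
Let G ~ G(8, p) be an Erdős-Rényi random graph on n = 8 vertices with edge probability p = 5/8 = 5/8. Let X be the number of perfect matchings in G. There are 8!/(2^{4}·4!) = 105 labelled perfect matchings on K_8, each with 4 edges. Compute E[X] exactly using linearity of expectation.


K_8 has 8!/(2^{4}·4!) = 105 labelled perfect matchings.
For each such perfect matching H, let X_H = 1 if all 4 edges of H are present in G. Then P[X_H = 1] = p^{4} = (5/8)^{4} = 625/4096.
By linearity of expectation: E[X] = Σ_H E[X_H] = 105 · p^{4} = 105 · 625/4096 = 65625/4096.
Numerically: E[X] ≈ 16.02.

E[X] = 105 · (5/8)^{4} = 65625/4096 ≈ 16.02.


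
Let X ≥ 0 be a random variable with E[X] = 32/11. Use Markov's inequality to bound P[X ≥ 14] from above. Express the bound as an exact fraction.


μ = E[X] = 32/11, a = 14.
Markov: P[X ≥ 14] ≤ μ/a = (32/11)/14 = 16/77.
Numerically: ≈ 0.20779.
(Since a = 14 > μ = 2.90909, the bound 16/77 is < 1 and informative.)

P[X ≥ 14] ≤ 16/77 ≈ 0.20779.


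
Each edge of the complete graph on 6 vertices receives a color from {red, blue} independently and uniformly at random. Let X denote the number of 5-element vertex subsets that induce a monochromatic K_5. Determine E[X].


Let X = Σ_S X_S over the C(6, 5) = 6 subsets S of size 5, where X_S = 1 if the K_5 on S is monochromatic.
For a fixed S, the K_5 on S has C(5, 2) = 10 edges. P[all 10 edges red] = (1/2)^10, and likewise for blue, so P[monochromatic] = 2·(1/2)^10 = 2^{1 − 10} = 1/512.
Summing: E[X] = C(6, 5) · 2^{1 − 10} = 6 · 1/512 = 3/256.
Numerically: E[X] ≈ 0.011719.

E[X] = C(6,5)·2^(1−C(5,2)) = 3/256 ≈ 0.011719.


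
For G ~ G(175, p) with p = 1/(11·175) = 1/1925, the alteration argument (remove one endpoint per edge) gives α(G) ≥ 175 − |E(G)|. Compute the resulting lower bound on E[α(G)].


E[|E(G)|] = C(175, 2)·p = 15225 · (1/1925) = 87/11.
E[α(G)] ≥ n − E[|E(G)|] = 175 − 87/11 = 1838/11.
Numerically: ≈ 167.090909.
(This is only a lower bound; the true E[α(G)] may be larger.)

E[α(G)] ≥ 1838/11 ≈ 167.090909.


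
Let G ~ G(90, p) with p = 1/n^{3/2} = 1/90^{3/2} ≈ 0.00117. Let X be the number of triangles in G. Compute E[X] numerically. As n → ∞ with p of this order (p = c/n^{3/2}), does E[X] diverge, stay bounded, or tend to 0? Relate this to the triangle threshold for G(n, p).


Number of potential triangles: C(90, 3) = 117480.
Each occurs with probability p³ ≈ (0.00117)³ ≈ 1.60660e-09.
By linearity: E[X] = C(90, 3)·p³ ≈ 117480 · 1.60660e-09 ≈ 0.000.
Since α = 3/2 > 1, p = c/n^{3/2} = o(1/n) is below the triangle threshold p ~ 1/n. Asymptotically E[X] ~ (c³/6)·n^{3(1−α)} = (1³/6)·n^{-1.5} → 0, so by Markov's inequality G has no triangles w.h.p.

E[X] ≈ 0.000; in regime p = Θ(1/n^{3/2}) E[X] tends to 0 (below the triangle threshold p ~ 1/n).


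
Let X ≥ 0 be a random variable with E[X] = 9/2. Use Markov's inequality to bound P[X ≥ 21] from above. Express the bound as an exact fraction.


μ = E[X] = 9/2, a = 21.
Markov: P[X ≥ 21] ≤ μ/a = (9/2)/21 = 3/14.
Numerically: ≈ 0.21429.
(Since a = 21 > μ = 4.50000, the bound 3/14 is < 1 and informative.)

P[X ≥ 21] ≤ 3/14 ≈ 0.21429.


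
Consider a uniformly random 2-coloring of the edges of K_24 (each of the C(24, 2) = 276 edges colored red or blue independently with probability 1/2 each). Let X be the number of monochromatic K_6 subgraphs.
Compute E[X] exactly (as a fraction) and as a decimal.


Let X = Σ_S X_S over the C(24, 6) = 134596 subsets S of size 6, where X_S = 1 if the K_6 on S is monochromatic.
For a fixed S, the K_6 on S has C(6, 2) = 15 edges. P[all 15 edges red] = (1/2)^15, and likewise for blue, so P[monochromatic] = 2·(1/2)^15 = 2^{1 − 15} = 1/16384.
By linearity of expectation: E[X] = C(24, 6) · 2^{1 − 15} = 134596 · 1/16384 = 33649/4096.
Numerically: E[X] ≈ 8.215.

E[X] = C(24,6)·2^(1−C(6,2)) = 33649/4096 ≈ 8.215.


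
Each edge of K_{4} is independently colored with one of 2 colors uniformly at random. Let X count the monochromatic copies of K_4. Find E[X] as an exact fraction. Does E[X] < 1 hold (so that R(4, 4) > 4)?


E[X] = C(4, 4) · 2^{1 − 6} = 1 · 2^{−5} = 1/32.
As a reduced fraction: E[X] = 1/32 ≈ 0.03125.
Is E[X] < 1? YES.
Since E[X] < 1, there exists a 2-coloring of K_{4} with no monochromatic K_4; hence R(4, 4) > 4.

E[X] = 1/32 ≈ 0.03125; E[X] < 1, so R(4, 4) > 4.


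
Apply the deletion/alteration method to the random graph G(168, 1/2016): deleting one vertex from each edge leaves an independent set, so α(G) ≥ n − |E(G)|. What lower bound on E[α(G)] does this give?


E[|E(G)|] = C(168, 2)·p = 14028 · (1/2016) = 167/24.
E[α(G)] ≥ n − E[|E(G)|] = 168 − 167/24 = 3865/24.
Numerically: ≈ 161.041667.
(This is only a lower bound; the true E[α(G)] may be larger.)

E[α(G)] ≥ 3865/24 ≈ 161.041667.


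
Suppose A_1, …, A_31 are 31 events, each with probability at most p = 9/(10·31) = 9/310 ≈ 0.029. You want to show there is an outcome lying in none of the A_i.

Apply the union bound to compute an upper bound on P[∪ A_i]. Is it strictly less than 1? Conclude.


Union bound: P[∪_{i=1}^{31} A_i] ≤ Σ_i P[A_i] ≤ 31·p = 31·(9/310) = 9/10.
Numerically: 9/10 ≈ 0.900.
Is 9/10 < 1? YES.
Since P[∪ A_i] ≤ 9/10 < 1, the complement has P[∩ A_i^c] ≥ 1 − 9/10 = 1/10 > 0, so some outcome avoids every A_i.

31·p = 9/10 ≈ 0.900; existence CERTIFIED by the union bound.


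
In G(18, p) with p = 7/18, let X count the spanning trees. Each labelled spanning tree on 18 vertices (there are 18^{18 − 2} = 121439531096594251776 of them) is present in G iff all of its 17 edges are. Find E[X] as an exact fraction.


K_18 has 18^{18 − 2} = 121439531096594251776 labelled spanning trees.
For each such spanning tree H, let X_H = 1 if all 17 edges of H are present in G. Then P[X_H = 1] = p^{17} = (7/18)^{17} = 232630513987207/2185911559738696531968.
By linearity of expectation: E[X] = Σ_H E[X_H] = 121439531096594251776 · p^{17} = 121439531096594251776 · 232630513987207/2185911559738696531968 = 232630513987207/18.
Numerically: E[X] ≈ 1.29239e+13.

E[X] = 121439531096594251776 · (7/18)^{17} = 232630513987207/18 ≈ 1.29239e+13.


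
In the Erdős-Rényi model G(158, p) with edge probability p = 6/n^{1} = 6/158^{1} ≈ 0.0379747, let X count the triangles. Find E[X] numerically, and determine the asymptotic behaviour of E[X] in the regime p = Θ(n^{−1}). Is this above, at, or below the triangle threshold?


Number of potential triangles: C(158, 3) = 644956.
Each occurs with probability p³ ≈ (0.0379747)³ ≈ 5.47624022e-05.
By linearity: E[X] = C(158, 3)·p³ ≈ 644956 · 5.47624022e-05 ≈ 35.319340.
Here α = 1, so p = 6/n is exactly at the triangle threshold p ~ 1/n. Asymptotically E[X] → c³/6 = 6³/6 = 36 ≈ 36.000000, a bounded constant. In this regime the triangle count is asymptotically Poisson(c³/6).

E[X] ≈ 35.319340; in regime p = Θ(1/n^{1}) E[X] stays bounded (at the triangle threshold p ~ 1/n).


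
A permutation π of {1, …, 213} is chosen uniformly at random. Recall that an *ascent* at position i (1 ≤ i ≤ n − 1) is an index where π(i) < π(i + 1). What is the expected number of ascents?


Write X = Σ X_I over i = 1, …, 212, with X_I the indicator of one ascent.
There are 212 indicators.
For each fixed i, the pair (π(i), π(i+1)) is a uniformly random ordered pair of distinct values from {1, …, 213}; by symmetry P[π(i) < π(i+1)] = 1/2.
By linearity: E[X] = 212 · (1/2) = (213 − 1) · (1/2) = 106 ≈ 106.0000.

E[X] = 106 = 106.0000.


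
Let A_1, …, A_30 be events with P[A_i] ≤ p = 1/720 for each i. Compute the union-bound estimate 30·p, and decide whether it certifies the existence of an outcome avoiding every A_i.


Union bound: P[∪_{i=1}^{30} A_i] ≤ Σ_i P[A_i] ≤ 30·p = 30·(1/720) = 1/24.
Numerically: 1/24 ≈ 0.042.
Is 1/24 < 1? YES.
Since P[∪ A_i] ≤ 1/24 < 1, the complement has P[∩ A_i^c] ≥ 1 − 1/24 = 23/24 > 0, so some outcome avoids every A_i.

30·p = 1/24 ≈ 0.042; existence CERTIFIED by the union bound.


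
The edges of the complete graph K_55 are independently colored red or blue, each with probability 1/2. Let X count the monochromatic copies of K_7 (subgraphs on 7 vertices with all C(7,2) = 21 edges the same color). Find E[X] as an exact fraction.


Let X = Σ_S X_S over the C(55, 7) = 202927725 subsets S of size 7, where X_S = 1 if the K_7 on S is monochromatic.
For a fixed S, the K_7 on S has C(7, 2) = 21 edges. P[all 21 edges red] = (1/2)^21, and likewise for blue, so P[monochromatic] = 2·(1/2)^21 = 2^{1 − 21} = 1/1048576.
By linearity: E[X] = C(55, 7) · 2^{1 − 21} = 202927725 · 1/1048576 = 202927725/1048576.
Numerically: E[X] ≈ 193.527.

E[X] = C(55,7)·2^(1−C(7,2)) = 202927725/1048576 ≈ 193.527.


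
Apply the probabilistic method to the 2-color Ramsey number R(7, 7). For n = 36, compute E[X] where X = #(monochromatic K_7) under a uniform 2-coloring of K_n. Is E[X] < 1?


E[X] = C(36, 7) · 2^{1 − 21} = 8347680 · 2^{−20} = 8347680/1048576.
As a reduced fraction: E[X] = 260865/32768 ≈ 7.9610.
Is E[X] < 1? NO.
Since E[X] ≥ 1, the first-moment bound is inconclusive at n = 36; it does NOT by itself certify R(7, 7) > 36.

E[X] = 260865/32768 ≈ 7.9610; E[X] ≥ 1; first-moment method inconclusive here.


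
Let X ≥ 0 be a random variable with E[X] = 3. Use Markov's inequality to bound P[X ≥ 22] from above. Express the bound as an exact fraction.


μ = E[X] = 3, a = 22.
Markov: P[X ≥ 22] ≤ μ/a = (3)/22 = 3/22.
Numerically: ≈ 0.136.
(Since a = 22 > μ = 3.000, the bound 3/22 is < 1 and informative.)

P[X ≥ 22] ≤ 3/22 ≈ 0.136.


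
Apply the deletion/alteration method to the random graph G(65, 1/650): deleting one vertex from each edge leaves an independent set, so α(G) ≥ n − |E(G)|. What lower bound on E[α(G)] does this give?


E[|E(G)|] = C(65, 2)·p = 2080 · (1/650) = 16/5.
E[α(G)] ≥ n − E[|E(G)|] = 65 − 16/5 = 309/5.
Numerically: ≈ 61.800000.
(This is only a lower bound; the true E[α(G)] may be larger.)

E[α(G)] ≥ 309/5 ≈ 61.800000.


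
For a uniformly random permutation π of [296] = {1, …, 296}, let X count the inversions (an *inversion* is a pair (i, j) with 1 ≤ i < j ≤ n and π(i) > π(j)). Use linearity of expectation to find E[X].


Write X = Σ X_I over the C(296, 2) = 43660 pairs i < j, with X_I the indicator of one inversion.
There are 43660 indicators.
For each fixed pair i < j, the values π(i) and π(j) are two distinct elements of {1, …, 296} in uniformly random order; by symmetry P[π(i) > π(j)] = 1/2.
By linearity: E[X] = 43660 · (1/2) = C(296, 2) · (1/2) = 43660/2 = 21830 ≈ 21830.000000.

E[X] = 21830 = 21830.000000.


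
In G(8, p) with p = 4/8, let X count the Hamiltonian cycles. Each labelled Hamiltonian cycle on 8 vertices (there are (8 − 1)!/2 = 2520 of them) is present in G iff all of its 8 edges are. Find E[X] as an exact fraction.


K_8 has (8 − 1)!/2 = 2520 labelled Hamiltonian cycles.
For each such Hamiltonian cycle H, let X_H = 1 if all 8 edges of H are present in G. Then P[X_H = 1] = p^{8} = (1/2)^{8} = 1/256.
By linearity: E[X] = Σ_H E[X_H] = 2520 · p^{8} = 2520 · 1/256 = 315/32.
Numerically: E[X] ≈ 9.84375.

E[X] = 2520 · (1/2)^{8} = 315/32 ≈ 9.84375.


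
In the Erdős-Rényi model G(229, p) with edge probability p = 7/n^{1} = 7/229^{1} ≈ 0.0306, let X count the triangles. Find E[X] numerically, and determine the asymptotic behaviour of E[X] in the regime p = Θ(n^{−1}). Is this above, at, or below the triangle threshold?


Number of potential triangles: C(229, 3) = 1975354.
Each occurs with probability p³ ≈ (0.0306)³ ≈ 2.85619e-05.
By linearity: E[X] = C(229, 3)·p³ ≈ 1975354 · 2.85619e-05 ≈ 56.420.
Here α = 1, so p = 7/n is exactly at the triangle threshold p ~ 1/n. Asymptotically E[X] → c³/6 = 7³/6 = 343/6 ≈ 57.167, a bounded constant. In this regime the triangle count is asymptotically Poisson(c³/6).

E[X] ≈ 56.420; in regime p = Θ(1/n^{1}) E[X] stays bounded (at the triangle threshold p ~ 1/n).


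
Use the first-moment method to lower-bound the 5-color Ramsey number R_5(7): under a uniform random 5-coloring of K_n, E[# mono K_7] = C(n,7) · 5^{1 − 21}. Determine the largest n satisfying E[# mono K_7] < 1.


We need C(n, 7) · 5^{1 − 21} < 1, i.e. C(n, 7) < 5^{21 − 1} = 95367431640625.
Check values of n near the boundary:
  n = 334: C(334, 7) = 86359460961576; 86359460961576 < 95367431640625? YES
  n = 335: C(335, 7) = 88202498238195; 88202498238195 < 95367431640625? YES
  n = 336: C(336, 7) = 90079147136880; 90079147136880 < 95367431640625? YES
  n = 337: C(337, 7) = 91989916924632; 91989916924632 < 95367431640625? YES
  n = 338: C(338, 7) = 93935323022736; 93935323022736 < 95367431640625? YES
  n = 339: C(339, 7) = 95915887062372; 95915887062372 < 95367431640625? NO
  n = 340: C(340, 7) = 97932136940560; 97932136940560 < 95367431640625? NO
The largest n with C(n, 7) < 95367431640625 is n = 338 (where E[X] = 93935323022736/95367431640625 ≈ 0.985). Hence R_5(7) > 338, i.e. R_5(7) ≥ 339.

Largest n = 338; hence R_5(7) > 338.
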